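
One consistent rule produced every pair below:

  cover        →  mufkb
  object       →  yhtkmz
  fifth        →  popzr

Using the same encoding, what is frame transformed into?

A repeating key of period 2 is used — shifts +10, +6 over and over.
On frame: f+10=p, r+6=x, a+10=k, m+6=s, e+10=o.

pxkso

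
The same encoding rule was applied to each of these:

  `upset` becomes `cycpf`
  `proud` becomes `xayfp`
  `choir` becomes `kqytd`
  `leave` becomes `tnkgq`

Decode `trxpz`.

linen

In upset: u→c is +8, p→y is +9, s→c is +10, e→p is +11 — the shift increases by 1 each position. Each letter shifts forward by (position + 8), i.e. 8, 9, 10, … — the shift grows by one for each successive letter.
Undoing it on trxpz: t−8=l, r−9=i, x−10=n, p−11=e, z−12=n.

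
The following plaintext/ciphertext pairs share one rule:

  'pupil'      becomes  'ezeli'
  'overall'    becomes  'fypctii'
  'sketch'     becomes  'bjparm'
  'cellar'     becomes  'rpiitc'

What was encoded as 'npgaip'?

gentle

p(15)→e(4) and u(20)→z(25) fit y≡25x+19 (mod 26); the inverse of 25 mod 26 is 25. Each letter's alphabet position (a=0..z=25) is mapped through 25·x+19 mod 26 — an affine cipher.
Reversing it on npgaip: n(13)→25·(13−19)≡6=g; p(15)→25·(15−19)≡4=e; g(6)→25·(6−19)≡13=n; a(0)→25·(0−19)≡19=t; i(8)→25·(8−19)≡11=l; p(15)→25·(15−19)≡4=e (all mod 26).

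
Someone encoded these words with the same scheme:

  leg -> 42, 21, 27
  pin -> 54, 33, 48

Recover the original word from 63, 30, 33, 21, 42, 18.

shield

l(#12)→42 and e(#5)→21: differences scale by 3, so n = 3·pos + 6. Each letter becomes 3×(its alphabet position, a=1..z=26) + 6.
Decoding 63, 30, 33, 21, 42, 18: 63→(63−6)÷3=19=s, 30→(30−6)÷3=8=h, 33→(33−6)÷3=9=i, 21→(21−6)÷3=5=e, 42→(42−6)÷3=12=l, 18→(18−6)÷3=4=d.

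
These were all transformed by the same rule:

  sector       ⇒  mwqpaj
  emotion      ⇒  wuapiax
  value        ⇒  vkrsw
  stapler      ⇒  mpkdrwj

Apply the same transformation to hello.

s(18)→m(12) and e(4)→w(22) fit y≡3x+10 (mod 26); the inverse of 3 mod 26 is 9. Treating letters as 0–25, the rule is x ↦ 3x + 10 (mod 26).
For hello: h(7)→3·7+10≡5=f; e(4)→3·4+10≡22=w; l(11)→3·11+10≡17=r; l(11)→3·11+10≡17=r; o(14)→3·14+10≡0=a (all mod 26).

fwrra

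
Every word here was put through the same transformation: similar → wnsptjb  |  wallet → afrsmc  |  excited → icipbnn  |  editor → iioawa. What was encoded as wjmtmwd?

segment

Each letter shifts forward by (position + 4), i.e. 4, 5, 6, … — the shift grows by one for each successive letter.
Decoding wjmtmwd: w−4=s, j−5=e, m−6=g, t−7=m, m−8=e, w−9=n, d−10=t.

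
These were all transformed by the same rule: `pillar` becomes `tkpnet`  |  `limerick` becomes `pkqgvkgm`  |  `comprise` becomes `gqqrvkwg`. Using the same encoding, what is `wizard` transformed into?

akdcvf

Shifts by position in pillar: pos 0: p→t (+4), pos 1: i→k (+2), pos 2: l→p (+4), pos 3: l→n (+2) — repeating every 2. It's a Vigenère-style cipher with numeric key [4,2]: position i shifts by key[i mod 2].
For wizard: w+4=a, i+2=k, z+4=d, a+2=c, r+4=v, d+2=f.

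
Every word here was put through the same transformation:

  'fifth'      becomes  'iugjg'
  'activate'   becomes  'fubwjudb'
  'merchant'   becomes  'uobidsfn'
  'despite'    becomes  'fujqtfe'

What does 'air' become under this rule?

Two steps: reverse the string, then apply a Caesar shift of +1.
For air: reverse → ria; then shift: r+1=s, i+1=j, a+1=b.

sjb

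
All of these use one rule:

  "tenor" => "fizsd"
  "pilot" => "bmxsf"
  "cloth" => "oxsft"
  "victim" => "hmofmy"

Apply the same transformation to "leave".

xiehi

The shift depends on letter class: consonant t→f is +12, but vowel e→i is +4. Vowels shift forward by 4 and consonants shift forward by 12.
On leave: l(cons)+12=x, e(vowel)+4=i, a(vowel)+4=e, v(cons)+12=h, e(vowel)+4=i.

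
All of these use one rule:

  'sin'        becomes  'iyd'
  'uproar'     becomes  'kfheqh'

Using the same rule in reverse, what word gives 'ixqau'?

Every letter moves 16 places later in the alphabet, wrapping around z→a.
Undoing it on ixqau: i−16=s, x−16=h, q−16=a, a−16=k, u−16=e.

shake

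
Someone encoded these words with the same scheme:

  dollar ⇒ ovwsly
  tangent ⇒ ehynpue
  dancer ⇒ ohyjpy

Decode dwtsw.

A repeating key of period 2 is used — shifts +11, +7 over and over.
Undoing it on dwtsw: d−11=s, w−7=p, t−11=i, s−7=l, w−11=l.

spill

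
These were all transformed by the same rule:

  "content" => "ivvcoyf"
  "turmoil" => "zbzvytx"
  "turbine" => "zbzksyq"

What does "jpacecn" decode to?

disturb

Each letter shifts forward by (position + 6), i.e. 6, 7, 8, … — the shift grows by one for each successive letter.
Decoding jpacecn: j−6=d, p−7=i, a−8=s, c−9=t, e−10=u, c−11=r, n−12=b.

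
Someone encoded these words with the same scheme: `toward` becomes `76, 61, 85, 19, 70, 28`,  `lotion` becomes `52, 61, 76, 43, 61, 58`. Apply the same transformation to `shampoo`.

t(#20)→76 and o(#15)→61: differences scale by 3, so n = 3·pos + 16. With a=1..z=26, the number is 3·pos + 16.
For shampoo: s=19→73, h=8→40, a=1→19, m=13→55, p=16→64, o=15→61, o=15→61.

73, 40, 19, 55, 64, 61, 61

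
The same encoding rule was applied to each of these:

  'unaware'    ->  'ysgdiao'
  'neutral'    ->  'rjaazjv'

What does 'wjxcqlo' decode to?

Letter i (0-indexed) is shifted by i+4, so successive shifts are 4, 5, 6, ….
Undoing it on wjxcqlo: w−4=s, j−5=e, x−6=r, c−7=v, q−8=i, l−9=c, o−10=e.

service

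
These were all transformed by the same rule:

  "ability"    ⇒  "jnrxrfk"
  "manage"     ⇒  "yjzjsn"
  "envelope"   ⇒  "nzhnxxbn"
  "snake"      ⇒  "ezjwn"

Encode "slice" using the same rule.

The shift depends on letter class: consonant b→n is +12, but vowel a→j is +9. Two shifts are in play — +9 for a/e/i/o/u, +12 for every other letter.
Applying it to slice: s(cons)+12=e, l(cons)+12=x, i(vowel)+9=r, c(cons)+12=o, e(vowel)+9=n.

exron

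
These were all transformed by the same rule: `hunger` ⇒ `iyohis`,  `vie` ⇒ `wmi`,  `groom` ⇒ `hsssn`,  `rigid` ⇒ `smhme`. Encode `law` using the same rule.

The shift depends on letter class: consonant h→i is +1, but vowel u→y is +4. Vowels shift forward by 4 and consonants shift forward by 1.
Applying it to law: l(cons)+1=m, a(vowel)+4=e, w(cons)+1=x.

mex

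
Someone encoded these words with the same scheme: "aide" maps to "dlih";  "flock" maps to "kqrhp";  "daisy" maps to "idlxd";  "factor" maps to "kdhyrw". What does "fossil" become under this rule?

krxxlq

The shift depends on letter class: consonant d→i is +5, but vowel a→d is +3. Two shifts are in play — +3 for a/e/i/o/u, +5 for every other letter.
On fossil: f(cons)+5=k, o(vowel)+3=r, s(cons)+5=x, s(cons)+5=x, i(vowel)+3=l, l(cons)+5=q.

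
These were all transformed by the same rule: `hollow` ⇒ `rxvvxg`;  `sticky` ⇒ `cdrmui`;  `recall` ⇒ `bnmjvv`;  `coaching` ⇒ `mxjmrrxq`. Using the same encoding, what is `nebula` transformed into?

xnldvj

The shift depends on letter class: consonant h→r is +10, but vowel o→x is +9. Two shifts are in play — +9 for a/e/i/o/u, +10 for every other letter.
On nebula: n(cons)+10=x, e(vowel)+9=n, b(cons)+10=l, u(vowel)+9=d, l(cons)+10=v, a(vowel)+9=j.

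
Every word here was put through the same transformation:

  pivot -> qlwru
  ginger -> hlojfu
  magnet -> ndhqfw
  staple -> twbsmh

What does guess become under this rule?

Shifts by position in pivot: pos 0: p→q (+1), pos 1: i→l (+3), pos 2: v→w (+1), pos 3: o→r (+3) — repeating every 2. A repeating key of period 2 is used — shifts +1, +3 over and over.
For guess: g+1=h, u+3=x, e+1=f, s+3=v, s+1=t.

hxfvt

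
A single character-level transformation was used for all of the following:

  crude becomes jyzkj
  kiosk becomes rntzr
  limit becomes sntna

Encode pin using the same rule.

Vowels shift forward by 5 and consonants shift forward by 7.
For pin: p(cons)+7=w, i(vowel)+5=n, n(cons)+7=u.

wnu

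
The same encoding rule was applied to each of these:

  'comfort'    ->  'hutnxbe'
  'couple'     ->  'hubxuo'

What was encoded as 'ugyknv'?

parcel

In comfort: c→h is +5, o→u is +6, m→t is +7, f→n is +8 — the shift increases by 1 each position. The shift increases by 1 at each position, starting from +5: 5, 6, 7, ….
Decoding ugyknv: u−5=p, g−6=a, y−7=r, k−8=c, n−9=e, v−10=l.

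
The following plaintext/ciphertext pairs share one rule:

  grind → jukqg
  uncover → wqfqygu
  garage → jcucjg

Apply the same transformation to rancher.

ucqfkgu

The shift depends on letter class: consonant g→j is +3, but vowel i→k is +2. Vowels shift forward by 2 and consonants shift forward by 3.
For rancher: r(cons)+3=u, a(vowel)+2=c, n(cons)+3=q, c(cons)+3=f, h(cons)+3=k, e(vowel)+2=g, r(cons)+3=u.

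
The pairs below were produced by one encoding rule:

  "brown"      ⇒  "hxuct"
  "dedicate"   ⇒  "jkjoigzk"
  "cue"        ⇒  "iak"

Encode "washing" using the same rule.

Compare letters: b→h is +6, r→x is +6, o→u is +6 — a constant shift. It's a constant shift of +6 (ROT6).
On washing: w+6=c, a+6=g, s+6=y, h+6=n, i+6=o, n+6=t, g+6=m.

cgynotm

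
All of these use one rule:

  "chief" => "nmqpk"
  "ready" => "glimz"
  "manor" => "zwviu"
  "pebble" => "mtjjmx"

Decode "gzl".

dry

Two steps: reverse the string, then apply a Caesar shift of +8.
Undoing it on gzl: shift back: g−8=y, z−8=r, l−8=d → yrd; then reverse → dry.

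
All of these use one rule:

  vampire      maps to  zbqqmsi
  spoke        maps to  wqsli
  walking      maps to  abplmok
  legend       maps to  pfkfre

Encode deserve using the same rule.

hfwfvwi

Shifts by position in vampire: pos 0: v→z (+4), pos 1: a→b (+1), pos 2: m→q (+4), pos 3: p→q (+1) — repeating every 2. The shifts repeat in a cycle of length 2: positions 0,1,… shift by +4, +1, then the pattern repeats.
On deserve: d+4=h, e+1=f, s+4=w, e+1=f, r+4=v, v+1=w, e+4=i.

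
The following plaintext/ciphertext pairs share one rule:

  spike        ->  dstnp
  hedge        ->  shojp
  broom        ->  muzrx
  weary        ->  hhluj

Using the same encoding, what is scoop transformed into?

Shifts by position in spike: pos 0: s→d (+11), pos 1: p→s (+3), pos 2: i→t (+11), pos 3: k→n (+3) — repeating every 2. The shifts repeat in a cycle of length 2: positions 0,1,… shift by +11, +3, then the pattern repeats.
On scoop: s+11=d, c+3=f, o+11=z, o+3=r, p+11=a.

dfzra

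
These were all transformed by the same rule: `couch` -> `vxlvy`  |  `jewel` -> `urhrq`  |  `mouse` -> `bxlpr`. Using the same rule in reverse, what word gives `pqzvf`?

slack

Each letter's alphabet position (a=0..z=25) is mapped through 11·x+25 mod 26 — an affine cipher.
Undoing it on pqzvf: p(15)→19·(15−25)≡18=s; q(16)→19·(16−25)≡11=l; z(25)→19·(25−25)≡0=a; v(21)→19·(21−25)≡2=c; f(5)→19·(5−25)≡10=k (all mod 26).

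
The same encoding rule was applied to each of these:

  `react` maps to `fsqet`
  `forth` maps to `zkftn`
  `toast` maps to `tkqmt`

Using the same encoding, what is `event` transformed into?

Treating letters as 0–25, the rule is x ↦ 7x + 16 (mod 26).
Applying it to event: e(4)→7·4+16≡18=s; v(21)→7·21+16≡7=h; e(4)→7·4+16≡18=s; n(13)→7·13+16≡3=d; t(19)→7·19+16≡19=t (all mod 26).

shsdt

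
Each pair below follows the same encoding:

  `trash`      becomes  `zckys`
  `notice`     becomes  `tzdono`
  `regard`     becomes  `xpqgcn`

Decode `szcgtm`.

mosaic

It's a Vigenère-style cipher with numeric key [6,11,10]: position i shifts by key[i mod 3].
Reversing it on szcgtm: s−6=m, z−11=o, c−10=s, g−6=a, t−11=i, m−10=c.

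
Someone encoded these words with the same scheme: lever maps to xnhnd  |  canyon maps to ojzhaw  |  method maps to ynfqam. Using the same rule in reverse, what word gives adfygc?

A repeating key of period 2 is used — shifts +12, +9 over and over.
Undoing it on adfygc: a−12=o, d−9=u, f−12=t, y−9=p, g−12=u, c−9=t.

output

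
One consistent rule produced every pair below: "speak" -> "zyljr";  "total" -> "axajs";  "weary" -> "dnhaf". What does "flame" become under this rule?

Shifts by position in speak: pos 0: s→z (+7), pos 1: p→y (+9), pos 2: e→l (+7), pos 3: a→j (+9) — repeating every 2. A repeating key of period 2 is used — shifts +7, +9 over and over.
On flame: f+7=m, l+9=u, a+7=h, m+9=v, e+7=l.

muhvl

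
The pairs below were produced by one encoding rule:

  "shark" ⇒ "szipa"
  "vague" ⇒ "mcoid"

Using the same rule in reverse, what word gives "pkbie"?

watch

Read the word backwards and shift each letter +8.
Decoding pkbie: shift back: p−8=h, k−8=c, b−8=t, i−8=a, e−8=w → hctaw; then reverse → watch.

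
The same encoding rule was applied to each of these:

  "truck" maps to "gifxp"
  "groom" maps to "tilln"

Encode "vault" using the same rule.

ezfog

Each pair mirrors across the alphabet (t↔g, r↔i, u↔f): positions sum to 25. Letters are reflected about the middle of the alphabet (position → 25−position): Atbash.
On vault: v↔e, a↔z, u↔f, l↔o, t↔g.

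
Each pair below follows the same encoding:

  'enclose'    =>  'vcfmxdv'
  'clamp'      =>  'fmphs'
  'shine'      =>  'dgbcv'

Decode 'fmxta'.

cloud

e(4)→v(21) and n(13)→c(2) fit y≡21x+15 (mod 26); the inverse of 21 mod 26 is 5. Each letter's alphabet position (a=0..z=25) is mapped through 21·x+15 mod 26 — an affine cipher.
Decoding fmxta: f(5)→5·(5−15)≡2=c; m(12)→5·(12−15)≡11=l; x(23)→5·(23−15)≡14=o; t(19)→5·(19−15)≡20=u; a(0)→5·(0−15)≡3=d (all mod 26).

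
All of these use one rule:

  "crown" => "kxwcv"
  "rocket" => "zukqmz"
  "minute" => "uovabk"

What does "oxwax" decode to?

It's a Vigenère-style cipher with numeric key [8,6]: position i shifts by key[i mod 2].
Decoding oxwax: o−8=g, x−6=r, w−8=o, a−6=u, x−8=p.

group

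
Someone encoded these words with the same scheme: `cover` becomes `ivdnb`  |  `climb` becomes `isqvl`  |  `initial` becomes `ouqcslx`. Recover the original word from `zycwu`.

trunk

In cover: c→i is +6, o→v is +7, v→d is +8, e→n is +9 — the shift increases by 1 each position. Each letter shifts forward by (position + 6), i.e. 6, 7, 8, … — the shift grows by one for each successive letter.
Decoding zycwu: z−6=t, y−7=r, c−8=u, w−9=n, u−10=k.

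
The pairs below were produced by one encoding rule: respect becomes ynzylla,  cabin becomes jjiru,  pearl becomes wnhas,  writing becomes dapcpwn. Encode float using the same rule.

Shifts by position in respect: pos 0: r→y (+7), pos 1: e→n (+9), pos 2: s→z (+7), pos 3: p→y (+9) — repeating every 2. The shifts repeat in a cycle of length 2: positions 0,1,… shift by +7, +9, then the pattern repeats.
On float: f+7=m, l+9=u, o+7=v, a+9=j, t+7=a.

muvja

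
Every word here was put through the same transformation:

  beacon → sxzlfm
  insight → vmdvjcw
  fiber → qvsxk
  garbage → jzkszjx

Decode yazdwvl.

b(1)→s(18) and e(4)→x(23) fit y≡19x+25 (mod 26); the inverse of 19 mod 26 is 11. Each letter's alphabet position (a=0..z=25) is mapped through 19·x+25 mod 26 — an affine cipher.
Undoing it on yazdwvl: y(24)→11·(24−25)≡15=p; a(0)→11·(0−25)≡11=l; z(25)→11·(25−25)≡0=a; d(3)→11·(3−25)≡18=s; w(22)→11·(22−25)≡19=t; v(21)→11·(21−25)≡8=i; l(11)→11·(11−25)≡2=c (all mod 26).

plastic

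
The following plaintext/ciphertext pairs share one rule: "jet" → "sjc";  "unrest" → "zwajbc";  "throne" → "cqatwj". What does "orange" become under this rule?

The shift depends on letter class: consonant j→s is +9, but vowel e→j is +5. Two shifts are in play — +5 for a/e/i/o/u, +9 for every other letter.
Applying it to orange: o(vowel)+5=t, r(cons)+9=a, a(vowel)+5=f, n(cons)+9=w, g(cons)+9=p, e(vowel)+5=j.

tafwpj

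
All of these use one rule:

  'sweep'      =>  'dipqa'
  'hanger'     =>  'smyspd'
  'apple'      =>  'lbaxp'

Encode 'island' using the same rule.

tewmyp

Shifts by position in sweep: pos 0: s→d (+11), pos 1: w→i (+12), pos 2: e→p (+11), pos 3: e→q (+12) — repeating every 2. A repeating key of period 2 is used — shifts +11, +12 over and over.
Applying it to island: i+11=t, s+12=e, l+11=w, a+12=m, n+11=y, d+12=p.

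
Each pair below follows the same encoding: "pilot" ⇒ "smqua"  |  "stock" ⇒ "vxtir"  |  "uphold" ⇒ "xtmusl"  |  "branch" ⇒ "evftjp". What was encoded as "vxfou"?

stain

In pilot: p→s is +3, i→m is +4, l→q is +5, o→u is +6 — the shift increases by 1 each position. Each letter shifts forward by (position + 3), i.e. 3, 4, 5, … — the shift grows by one for each successive letter.
Undoing it on vxfou: v−3=s, x−4=t, f−5=a, o−6=i, u−7=n.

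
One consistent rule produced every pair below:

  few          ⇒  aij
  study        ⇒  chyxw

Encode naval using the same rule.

The output letters match the input read backwards, each shifted +4: few reversed is wef. The word is reversed, then every letter is shifted forward by 4.
Applying it to naval: reverse → lavan; then shift: l+4=p, a+4=e, v+4=z, a+4=e, n+4=r.

pezer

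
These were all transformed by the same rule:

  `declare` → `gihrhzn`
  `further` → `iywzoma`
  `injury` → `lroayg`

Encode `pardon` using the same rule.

In declare: d→g is +3, e→i is +4, c→h is +5, l→r is +6 — the shift increases by 1 each position. Each letter shifts forward by (position + 3), i.e. 3, 4, 5, … — the shift grows by one for each successive letter.
Applying it to pardon: p+3=s, a+4=e, r+5=w, d+6=j, o+7=v, n+8=v.

sewjvv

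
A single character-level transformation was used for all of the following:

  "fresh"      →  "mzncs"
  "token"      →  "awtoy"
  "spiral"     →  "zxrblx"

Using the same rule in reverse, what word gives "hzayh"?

The shift increases by 1 at each position, starting from +7: 7, 8, 9, ….
Decoding hzayh: h−7=a, z−8=r, a−9=r, y−10=o, h−11=w.

arrow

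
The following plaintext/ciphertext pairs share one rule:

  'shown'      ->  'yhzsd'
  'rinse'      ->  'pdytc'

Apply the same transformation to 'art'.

ecl

The output letters match the input read backwards, each shifted +11: shown reversed is nwohs. The word is reversed, then every letter is shifted forward by 11.
For art: reverse → tra; then shift: t+11=e, r+11=c, a+11=l.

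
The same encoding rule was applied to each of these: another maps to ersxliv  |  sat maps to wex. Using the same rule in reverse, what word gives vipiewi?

Compare letters: a→e is +4, n→r is +4, o→s is +4 — a constant shift. Each letter is shifted forward by 4 in the alphabet (a Caesar shift of +4).
Reversing it on vipiewi: v−4=r, i−4=e, p−4=l, i−4=e, e−4=a, w−4=s, i−4=e.

release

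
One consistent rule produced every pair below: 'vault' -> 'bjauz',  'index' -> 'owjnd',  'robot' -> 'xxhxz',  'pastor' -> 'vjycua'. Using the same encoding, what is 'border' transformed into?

Shifts by position in vault: pos 0: v→b (+6), pos 1: a→j (+9), pos 2: u→a (+6), pos 3: l→u (+9) — repeating every 2. It's a Vigenère-style cipher with numeric key [6,9]: position i shifts by key[i mod 2].
Applying it to border: b+6=h, o+9=x, r+6=x, d+9=m, e+6=k, r+9=a.

hxxmka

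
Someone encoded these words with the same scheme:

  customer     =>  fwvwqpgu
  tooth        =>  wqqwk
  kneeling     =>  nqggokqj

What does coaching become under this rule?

fqcfkkqj

The rule splits by letter class: vowels +2, consonants +3.
On coaching: c(cons)+3=f, o(vowel)+2=q, a(vowel)+2=c, c(cons)+3=f, h(cons)+3=k, i(vowel)+2=k, n(cons)+3=q, g(cons)+3=j.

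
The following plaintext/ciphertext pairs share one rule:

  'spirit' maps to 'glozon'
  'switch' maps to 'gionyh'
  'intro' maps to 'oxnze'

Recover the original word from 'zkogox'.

raisin

s(18)→g(6) and p(15)→l(11) fit y≡7x+10 (mod 26); the inverse of 7 mod 26 is 15. Each letter's alphabet position (a=0..z=25) is mapped through 7·x+10 mod 26 — an affine cipher.
Decoding zkogox: z(25)→15·(25−10)≡17=r; k(10)→15·(10−10)≡0=a; o(14)→15·(14−10)≡8=i; g(6)→15·(6−10)≡18=s; o(14)→15·(14−10)≡8=i; x(23)→15·(23−10)≡13=n (all mod 26).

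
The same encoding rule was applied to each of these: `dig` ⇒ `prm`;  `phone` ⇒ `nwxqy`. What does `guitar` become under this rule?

The output letters match the input read backwards, each shifted +9: dig reversed is gid. Read the word backwards and shift each letter +9.
For guitar: reverse → ratiug; then shift: r+9=a, a+9=j, t+9=c, i+9=r, u+9=d, g+9=p.

ajcrdp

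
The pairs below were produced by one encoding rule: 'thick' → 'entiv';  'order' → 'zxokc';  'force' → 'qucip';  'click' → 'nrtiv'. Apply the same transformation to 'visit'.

godoe

Shifts by position in thick: pos 0: t→e (+11), pos 1: h→n (+6), pos 2: i→t (+11), pos 3: c→i (+6) — repeating every 2. A repeating key of period 2 is used — shifts +11, +6 over and over.
Applying it to visit: v+11=g, i+6=o, s+11=d, i+6=o, t+11=e.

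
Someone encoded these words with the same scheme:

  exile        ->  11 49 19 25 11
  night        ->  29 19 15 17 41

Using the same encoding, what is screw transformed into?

e(#5)→11 and x(#24)→49: differences scale by 2, so n = 2·pos + 1. With a=1..z=26, the number is 2·pos + 1.
On screw: s=19→39, c=3→7, r=18→37, e=5→11, w=23→47.

39 7 37 11 47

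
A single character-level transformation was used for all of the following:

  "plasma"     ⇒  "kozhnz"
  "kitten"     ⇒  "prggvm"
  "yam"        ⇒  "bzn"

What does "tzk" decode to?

Each pair mirrors across the alphabet (p↔k, l↔o, a↔z): positions sum to 25. Letters are reflected about the middle of the alphabet (position → 25−position): Atbash.
Reversing it on tzk: t↔g, z↔a, k↔p.

gap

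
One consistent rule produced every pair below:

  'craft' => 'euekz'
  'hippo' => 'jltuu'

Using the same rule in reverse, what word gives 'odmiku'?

maiden

In craft: c→e is +2, r→u is +3, a→e is +4, f→k is +5 — the shift increases by 1 each position. The shift increases by 1 at each position, starting from +2: 2, 3, 4, ….
Reversing it on odmiku: o−2=m, d−3=a, m−4=i, i−5=d, k−6=e, u−7=n.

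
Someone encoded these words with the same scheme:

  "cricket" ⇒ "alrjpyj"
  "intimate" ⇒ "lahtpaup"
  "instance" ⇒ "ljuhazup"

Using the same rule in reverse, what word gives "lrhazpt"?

The output letters match the input read backwards, each shifted +7: cricket reversed is tekcirc. Read the word backwards and shift each letter +7.
Undoing it on lrhazpt: shift back: l−7=e, r−7=k, h−7=a, a−7=t, z−7=s, p−7=i, t−7=m → ekatsim; then reverse → mistake.

mistake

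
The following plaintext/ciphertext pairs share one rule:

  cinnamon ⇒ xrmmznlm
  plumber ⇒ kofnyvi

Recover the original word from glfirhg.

Each pair mirrors across the alphabet (c↔x, i↔r, n↔m): positions sum to 25. Each letter is replaced by its mirror in the alphabet: a↔z, b↔y, c↔x, and so on (the Atbash cipher).
Decoding glfirhg: g↔t, l↔o, f↔u, i↔r, r↔i, h↔s, g↔t.

tourist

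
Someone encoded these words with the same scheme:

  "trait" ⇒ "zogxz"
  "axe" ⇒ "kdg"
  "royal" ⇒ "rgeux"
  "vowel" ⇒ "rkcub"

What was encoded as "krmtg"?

angle

The output letters match the input read backwards, each shifted +6: trait reversed is tiart. Two steps: reverse the string, then apply a Caesar shift of +6.
Undoing it on krmtg: shift back: k−6=e, r−6=l, m−6=g, t−6=n, g−6=a → elgna; then reverse → angle.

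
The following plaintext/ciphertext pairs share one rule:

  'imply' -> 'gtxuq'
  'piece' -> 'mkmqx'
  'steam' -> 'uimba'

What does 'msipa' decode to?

The output letters match the input read backwards, each shifted +8: imply reversed is ylpmi. Two steps: reverse the string, then apply a Caesar shift of +8.
Undoing it on msipa: shift back: m−8=e, s−8=k, i−8=a, p−8=h, a−8=s → ekahs; then reverse → shake.

shake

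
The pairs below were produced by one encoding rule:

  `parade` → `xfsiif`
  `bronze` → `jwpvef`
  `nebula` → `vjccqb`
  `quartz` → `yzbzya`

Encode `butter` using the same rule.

Shifts by position in parade: pos 0: p→x (+8), pos 1: a→f (+5), pos 2: r→s (+1), pos 3: a→i (+8), pos 4: d→i (+5), pos 5: e→f (+1) — repeating every 3. The shifts repeat in a cycle of length 3: positions 0,1,… shift by +8, +5, +1, then the pattern repeats.
For butter: b+8=j, u+5=z, t+1=u, t+8=b, e+5=j, r+1=s.

jzubjs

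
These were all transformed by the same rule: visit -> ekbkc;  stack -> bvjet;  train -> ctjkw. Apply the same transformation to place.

A repeating key of period 2 is used — shifts +9, +2 over and over.
For place: p+9=y, l+2=n, a+9=j, c+2=e, e+9=n.

ynjen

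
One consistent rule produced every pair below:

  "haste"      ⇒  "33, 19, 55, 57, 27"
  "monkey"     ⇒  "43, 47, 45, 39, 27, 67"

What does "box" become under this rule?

21, 47, 65

With a=1..z=26, the number is 2·pos + 17.
Applying it to box: b=2→21, o=15→47, x=24→65.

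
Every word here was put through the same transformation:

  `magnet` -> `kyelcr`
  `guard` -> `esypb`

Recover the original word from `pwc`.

Compare letters: m→k is +24, a→y is +24, g→e is +24 — a constant shift. It's a constant shift of +24 (ROT24).
Undoing it on pwc: p−24=r, w−24=y, c−24=e.

rye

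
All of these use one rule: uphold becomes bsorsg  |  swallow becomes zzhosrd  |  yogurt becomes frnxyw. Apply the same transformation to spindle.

zspqkol

A repeating key of period 2 is used — shifts +7, +3 over and over.
For spindle: s+7=z, p+3=s, i+7=p, n+3=q, d+7=k, l+3=o, e+7=l.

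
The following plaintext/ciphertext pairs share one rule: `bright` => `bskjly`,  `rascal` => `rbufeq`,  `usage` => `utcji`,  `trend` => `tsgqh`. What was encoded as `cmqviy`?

closet

Letter i (0-indexed) is shifted by i+0, so successive shifts are 0, 1, 2, ….
Decoding cmqviy: c−0=c, m−1=l, q−2=o, v−3=s, i−4=e, y−5=t.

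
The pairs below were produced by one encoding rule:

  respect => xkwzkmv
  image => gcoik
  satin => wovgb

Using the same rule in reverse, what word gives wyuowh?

squash

r(17)→x(23) and e(4)→k(10) fit y≡25x+14 (mod 26); the inverse of 25 mod 26 is 25. Treating letters as 0–25, the rule is x ↦ 25x + 14 (mod 26).
Undoing it on wyuowh: w(22)→25·(22−14)≡18=s; y(24)→25·(24−14)≡16=q; u(20)→25·(20−14)≡20=u; o(14)→25·(14−14)≡0=a; w(22)→25·(22−14)≡18=s; h(7)→25·(7−14)≡7=h (all mod 26).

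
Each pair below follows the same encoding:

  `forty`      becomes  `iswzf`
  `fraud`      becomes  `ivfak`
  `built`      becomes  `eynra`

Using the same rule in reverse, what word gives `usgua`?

robot

The shift increases by 1 at each position, starting from +3: 3, 4, 5, ….
Undoing it on usgua: u−3=r, s−4=o, g−5=b, u−6=o, a−7=t.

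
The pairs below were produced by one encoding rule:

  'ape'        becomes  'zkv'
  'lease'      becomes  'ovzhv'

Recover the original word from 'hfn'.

sum

Letters are reflected about the middle of the alphabet (position → 25−position): Atbash.
Decoding hfn: h↔s, f↔u, n↔m.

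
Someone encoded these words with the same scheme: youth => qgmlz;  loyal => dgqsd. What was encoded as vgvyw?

Compare letters: y→q is +18, o→g is +18, u→m is +18 — a constant shift. Every letter moves 18 places later in the alphabet, wrapping around z→a.
Undoing it on vgvyw: v−18=d, g−18=o, v−18=d, y−18=g, w−18=e.

dodge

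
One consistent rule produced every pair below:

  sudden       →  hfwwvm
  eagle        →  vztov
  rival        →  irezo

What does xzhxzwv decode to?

cascade

Each pair mirrors across the alphabet (s↔h, u↔f, d↔w): positions sum to 25. Letters are reflected about the middle of the alphabet (position → 25−position): Atbash.
Reversing it on xzhxzwv: x↔c, z↔a, h↔s, x↔c, z↔a, w↔d, v↔e.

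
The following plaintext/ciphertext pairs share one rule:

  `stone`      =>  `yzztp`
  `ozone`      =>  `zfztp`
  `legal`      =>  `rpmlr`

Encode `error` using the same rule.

The shift depends on letter class: consonant s→y is +6, but vowel o→z is +11. Two shifts are in play — +11 for a/e/i/o/u, +6 for every other letter.
For error: e(vowel)+11=p, r(cons)+6=x, r(cons)+6=x, o(vowel)+11=z, r(cons)+6=x.

pxxzx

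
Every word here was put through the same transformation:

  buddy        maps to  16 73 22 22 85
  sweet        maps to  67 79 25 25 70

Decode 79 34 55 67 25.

b(#2)→16 and u(#21)→73: differences scale by 3, so n = 3·pos + 10. With a=1..z=26, the number is 3·pos + 10.
Decoding 79 34 55 67 25: 79→(79−10)÷3=23=w, 34→(34−10)÷3=8=h, 55→(55−10)÷3=15=o, 67→(67−10)÷3=19=s, 25→(25−10)÷3=5=e.

whose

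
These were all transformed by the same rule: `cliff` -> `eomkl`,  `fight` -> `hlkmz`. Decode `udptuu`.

In cliff: c→e is +2, l→o is +3, i→m is +4, f→k is +5 — the shift increases by 1 each position. The shift increases by 1 at each position, starting from +2: 2, 3, 4, ….
Reversing it on udptuu: u−2=s, d−3=a, p−4=l, t−5=o, u−6=o, u−7=n.

saloon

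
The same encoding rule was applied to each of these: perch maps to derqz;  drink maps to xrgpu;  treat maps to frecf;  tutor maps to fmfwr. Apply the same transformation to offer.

Treating letters as 0–25, the rule is x ↦ 7x + 2 (mod 26).
On offer: o(14)→7·14+2≡22=w; f(5)→7·5+2≡11=l; f(5)→7·5+2≡11=l; e(4)→7·4+2≡4=e; r(17)→7·17+2≡17=r (all mod 26).

wller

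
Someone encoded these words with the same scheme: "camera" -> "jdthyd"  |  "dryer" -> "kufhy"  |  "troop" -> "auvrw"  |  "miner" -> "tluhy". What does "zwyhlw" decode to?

Shifts by position in camera: pos 0: c→j (+7), pos 1: a→d (+3), pos 2: m→t (+7), pos 3: e→h (+3) — repeating every 2. It's a Vigenère-style cipher with numeric key [7,3]: position i shifts by key[i mod 2].
Reversing it on zwyhlw: z−7=s, w−3=t, y−7=r, h−3=e, l−7=e, w−3=t.

street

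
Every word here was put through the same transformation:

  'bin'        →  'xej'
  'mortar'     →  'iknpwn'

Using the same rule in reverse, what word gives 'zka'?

doe

Compare letters: b→x is +22, i→e is +22, n→j is +22 — a constant shift. It's a constant shift of +22 (ROT22).
Undoing it on zka: z−22=d, k−22=o, a−22=e.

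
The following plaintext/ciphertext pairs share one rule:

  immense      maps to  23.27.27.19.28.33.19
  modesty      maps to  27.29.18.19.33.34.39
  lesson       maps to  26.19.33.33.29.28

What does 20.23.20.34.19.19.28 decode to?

fifteen

Letters become their 1-based position plus 14 (so a→15, b→16, …).
Decoding 20.23.20.34.19.19.28: 20→(20−14)÷1=6=f, 23→(23−14)÷1=9=i, 20→(20−14)÷1=6=f, 34→(34−14)÷1=20=t, 19→(19−14)÷1=5=e, 19→(19−14)÷1=5=e, 28→(28−14)÷1=14=n.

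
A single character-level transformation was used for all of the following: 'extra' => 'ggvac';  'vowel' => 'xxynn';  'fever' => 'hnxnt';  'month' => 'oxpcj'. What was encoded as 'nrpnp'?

The shifts repeat in a cycle of length 2: positions 0,1,… shift by +2, +9, then the pattern repeats.
Undoing it on nrpnp: n−2=l, r−9=i, p−2=n, n−9=e, p−2=n.

linen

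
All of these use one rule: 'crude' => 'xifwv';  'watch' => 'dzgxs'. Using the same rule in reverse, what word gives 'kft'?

This is the alphabet-reversal cipher (Atbash): a becomes z, b becomes y, etc.
Undoing it on kft: k↔p, f↔u, t↔g.

pug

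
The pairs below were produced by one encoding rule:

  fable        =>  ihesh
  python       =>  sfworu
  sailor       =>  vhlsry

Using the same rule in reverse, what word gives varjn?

Shifts by position in fable: pos 0: f→i (+3), pos 1: a→h (+7), pos 2: b→e (+3), pos 3: l→s (+7) — repeating every 2. The shifts repeat in a cycle of length 2: positions 0,1,… shift by +3, +7, then the pattern repeats.
Decoding varjn: v−3=s, a−7=t, r−3=o, j−7=c, n−3=k.

stock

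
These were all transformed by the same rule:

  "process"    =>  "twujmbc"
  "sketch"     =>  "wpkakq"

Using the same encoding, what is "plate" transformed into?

tqgam

In process: p→t is +4, r→w is +5, o→u is +6, c→j is +7 — the shift increases by 1 each position. The shift increases by 1 at each position, starting from +4: 4, 5, 6, ….
On plate: p+4=t, l+5=q, a+6=g, t+7=a, e+8=m.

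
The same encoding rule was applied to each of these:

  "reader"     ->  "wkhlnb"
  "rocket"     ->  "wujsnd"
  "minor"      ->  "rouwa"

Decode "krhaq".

The shift increases by 1 at each position, starting from +5: 5, 6, 7, ….
Decoding krhaq: k−5=f, r−6=l, h−7=a, a−8=s, q−9=h.

flash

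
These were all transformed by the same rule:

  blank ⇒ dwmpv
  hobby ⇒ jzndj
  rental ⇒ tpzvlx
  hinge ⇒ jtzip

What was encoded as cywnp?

ankle

Shifts by position in blank: pos 0: b→d (+2), pos 1: l→w (+11), pos 2: a→m (+12), pos 3: n→p (+2), pos 4: k→v (+11) — repeating every 3. It's a Vigenère-style cipher with numeric key [2,11,12]: position i shifts by key[i mod 3].
Decoding cywnp: c−2=a, y−11=n, w−12=k, n−2=l, p−11=e.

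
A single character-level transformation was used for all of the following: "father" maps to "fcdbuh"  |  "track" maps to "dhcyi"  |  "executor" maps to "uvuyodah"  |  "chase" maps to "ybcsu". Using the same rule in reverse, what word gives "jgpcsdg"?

dynasty

f(5)→f(5) and a(0)→c(2) fit y≡11x+2 (mod 26); the inverse of 11 mod 26 is 19. Treating letters as 0–25, the rule is x ↦ 11x + 2 (mod 26).
Reversing it on jgpcsdg: j(9)→19·(9−2)≡3=d; g(6)→19·(6−2)≡24=y; p(15)→19·(15−2)≡13=n; c(2)→19·(2−2)≡0=a; s(18)→19·(18−2)≡18=s; d(3)→19·(3−2)≡19=t; g(6)→19·(6−2)≡24=y (all mod 26).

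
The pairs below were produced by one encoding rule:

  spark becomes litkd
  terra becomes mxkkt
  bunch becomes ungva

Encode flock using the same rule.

yehvd

This is a Caesar cipher with shift 19.
For flock: f+19=y, l+19=e, o+19=h, c+19=v, k+19=d.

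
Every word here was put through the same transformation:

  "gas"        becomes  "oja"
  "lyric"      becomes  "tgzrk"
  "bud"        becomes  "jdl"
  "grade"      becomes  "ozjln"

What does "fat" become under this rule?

njb

The shift depends on letter class: consonant g→o is +8, but vowel a→j is +9. The rule splits by letter class: vowels +9, consonants +8.
Applying it to fat: f(cons)+8=n, a(vowel)+9=j, t(cons)+8=b.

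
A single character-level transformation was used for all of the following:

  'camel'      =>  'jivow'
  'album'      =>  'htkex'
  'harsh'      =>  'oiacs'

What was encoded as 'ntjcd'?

glass

In camel: c→j is +7, a→i is +8, m→v is +9, e→o is +10 — the shift increases by 1 each position. Each letter shifts forward by (position + 7), i.e. 7, 8, 9, … — the shift grows by one for each successive letter.
Undoing it on ntjcd: n−7=g, t−8=l, j−9=a, c−10=s, d−11=s.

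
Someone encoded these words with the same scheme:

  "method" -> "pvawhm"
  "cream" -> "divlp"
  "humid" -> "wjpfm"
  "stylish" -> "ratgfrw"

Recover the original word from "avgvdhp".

m(12)→p(15) and e(4)→v(21) fit y≡9x+11 (mod 26); the inverse of 9 mod 26 is 3. This is an affine cipher: with a=0,…,z=25, each position x becomes (9x+11) mod 26.
Decoding avgvdhp: a(0)→3·(0−11)≡19=t; v(21)→3·(21−11)≡4=e; g(6)→3·(6−11)≡11=l; v(21)→3·(21−11)≡4=e; d(3)→3·(3−11)≡2=c; h(7)→3·(7−11)≡14=o; p(15)→3·(15−11)≡12=m (all mod 26).

telecom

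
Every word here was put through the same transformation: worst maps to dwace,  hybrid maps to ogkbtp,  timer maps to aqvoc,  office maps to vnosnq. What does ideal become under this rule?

Letter i (0-indexed) is shifted by i+7, so successive shifts are 7, 8, 9, ….
Applying it to ideal: i+7=p, d+8=l, e+9=n, a+10=k, l+11=w.

plnkw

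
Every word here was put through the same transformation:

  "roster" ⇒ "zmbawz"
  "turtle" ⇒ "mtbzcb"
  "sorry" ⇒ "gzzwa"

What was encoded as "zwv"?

The output letters match the input read backwards, each shifted +8: roster reversed is retsor. The word is reversed, then every letter is shifted forward by 8.
Reversing it on zwv: shift back: z−8=r, w−8=o, v−8=n → ron; then reverse → nor.

nor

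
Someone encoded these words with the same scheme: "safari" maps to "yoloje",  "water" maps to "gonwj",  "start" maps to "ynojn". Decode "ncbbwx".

tunnel

s(18)→y(24) and a(0)→o(14) fit y≡15x+14 (mod 26); the inverse of 15 mod 26 is 7. Treating letters as 0–25, the rule is x ↦ 15x + 14 (mod 26).
Undoing it on ncbbwx: n(13)→7·(13−14)≡19=t; c(2)→7·(2−14)≡20=u; b(1)→7·(1−14)≡13=n; b(1)→7·(1−14)≡13=n; w(22)→7·(22−14)≡4=e; x(23)→7·(23−14)≡11=l (all mod 26).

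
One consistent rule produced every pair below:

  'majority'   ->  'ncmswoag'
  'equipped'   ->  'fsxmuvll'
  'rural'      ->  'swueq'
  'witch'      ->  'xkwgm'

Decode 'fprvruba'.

In majority: m→n is +1, a→c is +2, j→m is +3, o→s is +4 — the shift increases by 1 each position. Each letter shifts forward by (position + 1), i.e. 1, 2, 3, … — the shift grows by one for each successive letter.
Undoing it on fprvruba: f−1=e, p−2=n, r−3=o, v−4=r, r−5=m, u−6=o, b−7=u, a−8=s.

enormous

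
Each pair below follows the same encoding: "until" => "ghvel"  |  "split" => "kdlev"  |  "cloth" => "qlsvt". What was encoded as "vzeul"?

trial

u(20)→g(6) and n(13)→h(7) fit y≡11x+20 (mod 26); the inverse of 11 mod 26 is 19. Each letter's alphabet position (a=0..z=25) is mapped through 11·x+20 mod 26 — an affine cipher.
Undoing it on vzeul: v(21)→19·(21−20)≡19=t; z(25)→19·(25−20)≡17=r; e(4)→19·(4−20)≡8=i; u(20)→19·(20−20)≡0=a; l(11)→19·(11−20)≡11=l (all mod 26).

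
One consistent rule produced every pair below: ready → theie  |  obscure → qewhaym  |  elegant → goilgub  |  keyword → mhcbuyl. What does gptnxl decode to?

empire

Each letter shifts forward by (position + 2), i.e. 2, 3, 4, … — the shift grows by one for each successive letter.
Reversing it on gptnxl: g−2=e, p−3=m, t−4=p, n−5=i, x−6=r, l−7=e.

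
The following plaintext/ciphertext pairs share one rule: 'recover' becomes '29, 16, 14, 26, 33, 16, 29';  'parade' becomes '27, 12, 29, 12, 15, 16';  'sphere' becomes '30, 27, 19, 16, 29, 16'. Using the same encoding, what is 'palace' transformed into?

27, 12, 23, 12, 14, 16

The number is (letter's place in the alphabet, a=1) + 11.
For palace: p=16→27, a=1→12, l=12→23, a=1→12, c=3→14, e=5→16.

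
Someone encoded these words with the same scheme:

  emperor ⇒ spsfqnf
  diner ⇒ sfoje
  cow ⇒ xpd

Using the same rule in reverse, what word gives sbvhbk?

The output letters match the input read backwards, each shifted +1: emperor reversed is rorepme. Two steps: reverse the string, then apply a Caesar shift of +1.
Decoding sbvhbk: shift back: s−1=r, b−1=a, v−1=u, h−1=g, b−1=a, k−1=j → raugaj; then reverse → jaguar.

jaguar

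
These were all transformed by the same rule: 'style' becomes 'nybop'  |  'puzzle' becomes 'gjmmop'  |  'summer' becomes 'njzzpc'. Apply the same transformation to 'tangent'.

yxklpky

s(18)→n(13) and t(19)→y(24) fit y≡11x+23 (mod 26); the inverse of 11 mod 26 is 19. Treating letters as 0–25, the rule is x ↦ 11x + 23 (mod 26).
On tangent: t(19)→11·19+23≡24=y; a(0)→11·0+23≡23=x; n(13)→11·13+23≡10=k; g(6)→11·6+23≡11=l; e(4)→11·4+23≡15=p; n(13)→11·13+23≡10=k; t(19)→11·19+23≡24=y (all mod 26).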